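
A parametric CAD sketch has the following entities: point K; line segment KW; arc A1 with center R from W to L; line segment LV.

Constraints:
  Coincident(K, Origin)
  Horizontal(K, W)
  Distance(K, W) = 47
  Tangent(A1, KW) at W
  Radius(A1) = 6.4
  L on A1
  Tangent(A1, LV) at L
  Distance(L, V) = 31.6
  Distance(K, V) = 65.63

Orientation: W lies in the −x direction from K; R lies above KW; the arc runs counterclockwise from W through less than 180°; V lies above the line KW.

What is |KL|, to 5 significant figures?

42.070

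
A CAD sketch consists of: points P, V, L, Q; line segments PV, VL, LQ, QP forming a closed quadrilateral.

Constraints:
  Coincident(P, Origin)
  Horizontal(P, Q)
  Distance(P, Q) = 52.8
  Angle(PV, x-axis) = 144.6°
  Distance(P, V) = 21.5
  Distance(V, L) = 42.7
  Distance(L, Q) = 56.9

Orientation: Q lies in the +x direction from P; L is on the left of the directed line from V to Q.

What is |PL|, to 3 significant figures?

43.7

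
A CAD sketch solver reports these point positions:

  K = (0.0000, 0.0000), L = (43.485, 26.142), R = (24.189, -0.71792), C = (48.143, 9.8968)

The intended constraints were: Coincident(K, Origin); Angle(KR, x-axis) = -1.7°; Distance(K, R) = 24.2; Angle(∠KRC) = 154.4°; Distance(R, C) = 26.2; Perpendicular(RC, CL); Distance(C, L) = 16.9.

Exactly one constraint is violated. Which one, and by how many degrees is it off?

Perpendicular(RC, CL) — off by 7.90°.

K = (0.00, 0.00) ✓; KR at -1.700° ✓; |KR| = 24.20 ✓; ∠KRC = 154.4° ✓; |RC| = 26.20 ✓; ∠(RC, CL) = 82.10° ✗; |CL| = 16.90 ✓.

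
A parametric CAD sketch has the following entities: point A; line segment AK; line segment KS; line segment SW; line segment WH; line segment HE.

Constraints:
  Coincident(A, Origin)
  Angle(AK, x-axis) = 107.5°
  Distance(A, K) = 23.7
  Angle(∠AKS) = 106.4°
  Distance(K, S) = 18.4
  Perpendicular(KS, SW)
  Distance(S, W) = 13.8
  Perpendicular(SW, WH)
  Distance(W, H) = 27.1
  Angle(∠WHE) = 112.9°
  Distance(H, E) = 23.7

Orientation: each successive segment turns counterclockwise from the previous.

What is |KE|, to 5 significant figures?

19.640

A is at the origin; AK runs at 107.5° with length 23.7, so K = (-7.1267, 22.603). ∠AKS = 106.4° gives KS at -178.90° from the x-axis; with |KS| = 18.4, S = (-25.523, 22.250). The perpendicularity gives SW at right angles to KS, so SW runs at -88.900°; with |SW| = 13.8, W = (-25.258, 8.4524). SW is perpendicular to WH, so WH runs at 1.1000°; with |WH| = 27.1, H = (1.8366, 8.9727). ∠WHE = 112.9° gives HE at 68.200° from the x-axis; with |HE| = 23.7, E = (10.638, 30.978). Then |KE| = |E − K| = 19.640.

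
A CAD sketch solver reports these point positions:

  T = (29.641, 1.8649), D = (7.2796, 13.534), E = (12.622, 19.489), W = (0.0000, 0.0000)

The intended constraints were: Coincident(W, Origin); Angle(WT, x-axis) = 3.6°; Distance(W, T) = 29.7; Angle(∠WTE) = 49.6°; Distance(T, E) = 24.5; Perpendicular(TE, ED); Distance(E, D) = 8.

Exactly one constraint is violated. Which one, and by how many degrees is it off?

Perpendicular(TE, ED) — off by 4.10°.

W = (0.00, 0.00) ✓; WT at 3.600° ✓; |WT| = 29.70 ✓; ∠WTE = 49.60° ✓; |TE| = 24.50 ✓; ∠(TE, ED) = 94.10° ✗; |ED| = 8.000 ✓.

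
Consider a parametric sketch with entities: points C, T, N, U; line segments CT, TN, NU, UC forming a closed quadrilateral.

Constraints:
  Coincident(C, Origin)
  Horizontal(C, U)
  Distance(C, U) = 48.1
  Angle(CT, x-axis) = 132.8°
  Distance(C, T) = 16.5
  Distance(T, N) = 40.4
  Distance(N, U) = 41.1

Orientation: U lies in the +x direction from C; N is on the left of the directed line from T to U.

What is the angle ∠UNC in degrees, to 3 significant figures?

72.4°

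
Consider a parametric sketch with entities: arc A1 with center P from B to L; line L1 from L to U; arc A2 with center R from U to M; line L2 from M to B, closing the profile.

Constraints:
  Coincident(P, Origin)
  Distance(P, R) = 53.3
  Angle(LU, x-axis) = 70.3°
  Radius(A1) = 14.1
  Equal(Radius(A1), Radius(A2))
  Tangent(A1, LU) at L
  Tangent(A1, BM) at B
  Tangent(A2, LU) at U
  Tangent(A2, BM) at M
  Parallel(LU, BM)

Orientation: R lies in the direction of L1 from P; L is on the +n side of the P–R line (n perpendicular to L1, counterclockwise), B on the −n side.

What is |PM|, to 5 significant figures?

55.133

Tangency of A1 to both parallel lines with radius 14.1 puts L and B at P ± 14.1·n: L = (-13.275, 4.7530), B = (13.275, -4.7530). Equal radii place U and M the same way about R: U = R + 14.1·n = (4.6924, 54.933), M = R − 14.1·n = (31.242, 45.427). Then |PM| = |M − P| = 55.133.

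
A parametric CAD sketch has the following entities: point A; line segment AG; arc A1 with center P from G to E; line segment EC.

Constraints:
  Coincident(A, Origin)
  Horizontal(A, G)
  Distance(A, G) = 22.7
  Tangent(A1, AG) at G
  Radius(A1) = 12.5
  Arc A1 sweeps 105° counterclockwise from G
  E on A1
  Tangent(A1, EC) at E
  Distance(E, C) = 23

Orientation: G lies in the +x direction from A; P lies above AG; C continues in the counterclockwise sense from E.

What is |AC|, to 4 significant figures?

47.65

A is at the origin; A and G share the same y with |AG| = 22.7 and G on the +x side, so G = (22.70, 0.000). Tangency of A1 to AG means the radius PG is perpendicular to AG, so P = G + (0, 12.5) = (22.70, 12.50). On A1, G sits at bearing -90° from P; a 105° counterclockwise sweep puts E at bearing 15°, so E = P + 12.5·(cos 15°, sin 15°) = (34.77, 15.74). A1 meets EC tangentially, so PE is at right angles to EC, so EC runs along (−sin 15°, cos 15°); with |EC| = 23.0, C = (28.82, 37.95). Then |AC| = |C − A| = 47.65.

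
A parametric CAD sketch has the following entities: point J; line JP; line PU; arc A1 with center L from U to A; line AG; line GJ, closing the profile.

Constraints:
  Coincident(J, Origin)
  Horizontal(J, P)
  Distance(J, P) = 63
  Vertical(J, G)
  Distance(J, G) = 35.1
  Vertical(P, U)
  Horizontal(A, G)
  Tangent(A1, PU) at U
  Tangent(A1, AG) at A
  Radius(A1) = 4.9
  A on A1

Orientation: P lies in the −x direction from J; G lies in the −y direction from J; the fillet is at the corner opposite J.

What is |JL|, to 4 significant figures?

65.48

J is at the origin; JP is horizontal with |JP| = 63.0 and P on the −x side, so P = (-63.00, 0.000). J and G share the same x with |JG| = 35.1 and G on the −y side, so G = (0.000, -35.10). The virtual corner opposite J is at (-63.00, -35.10). Tangency of A1 to PU means the radius LU is perpendicular to PU and tangency of A1 to AG means the radius LA is perpendicular to AG, with radius 4.9, so the center L sits 4.9 in from both sides at L = (-58.10, -30.20). Then |JL| = |L − J| = 65.48.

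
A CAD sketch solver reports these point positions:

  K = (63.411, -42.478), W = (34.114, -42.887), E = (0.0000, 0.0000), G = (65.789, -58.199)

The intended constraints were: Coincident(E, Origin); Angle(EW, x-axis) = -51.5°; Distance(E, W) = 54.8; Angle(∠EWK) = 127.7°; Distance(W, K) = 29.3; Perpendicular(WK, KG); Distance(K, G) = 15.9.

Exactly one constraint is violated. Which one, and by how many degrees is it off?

Perpendicular(WK, KG) — off by 7.80°.

E = (0.00, 0.00) ✓; EW at -51.50° ✓; |EW| = 54.80 ✓; ∠EWK = 127.7° ✓; |WK| = 29.30 ✓; ∠(WK, KG) = 82.20° ✗; |KG| = 15.90 ✓.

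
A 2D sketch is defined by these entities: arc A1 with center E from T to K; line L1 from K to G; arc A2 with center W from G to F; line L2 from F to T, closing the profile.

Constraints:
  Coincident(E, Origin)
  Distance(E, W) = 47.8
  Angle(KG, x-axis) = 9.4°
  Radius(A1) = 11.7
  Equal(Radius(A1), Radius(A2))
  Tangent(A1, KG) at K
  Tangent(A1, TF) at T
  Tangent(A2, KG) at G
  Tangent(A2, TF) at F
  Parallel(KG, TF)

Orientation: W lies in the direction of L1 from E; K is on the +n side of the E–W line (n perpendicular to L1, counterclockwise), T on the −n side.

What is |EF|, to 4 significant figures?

49.21

Tangency of A1 to both parallel lines with radius 11.7 puts K and T at E ± 11.7·n: K = (-1.911, 11.54), T = (1.911, -11.54). Equal radii place G and F the same way about W: G = W + 11.7·n = (45.25, 19.35), F = W − 11.7·n = (49.07, -3.736). Then |EF| = |F − E| = 49.21.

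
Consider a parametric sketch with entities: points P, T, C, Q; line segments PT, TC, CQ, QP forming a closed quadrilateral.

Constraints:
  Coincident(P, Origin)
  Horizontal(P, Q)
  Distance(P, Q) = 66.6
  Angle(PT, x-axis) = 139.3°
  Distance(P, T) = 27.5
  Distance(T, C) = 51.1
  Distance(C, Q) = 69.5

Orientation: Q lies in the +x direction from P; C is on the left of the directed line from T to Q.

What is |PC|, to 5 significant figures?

53.680

Checks: P = (0.00, 0.00) ✓; |TC| = 51.10 ✓; |CQ| = 69.50 ✓.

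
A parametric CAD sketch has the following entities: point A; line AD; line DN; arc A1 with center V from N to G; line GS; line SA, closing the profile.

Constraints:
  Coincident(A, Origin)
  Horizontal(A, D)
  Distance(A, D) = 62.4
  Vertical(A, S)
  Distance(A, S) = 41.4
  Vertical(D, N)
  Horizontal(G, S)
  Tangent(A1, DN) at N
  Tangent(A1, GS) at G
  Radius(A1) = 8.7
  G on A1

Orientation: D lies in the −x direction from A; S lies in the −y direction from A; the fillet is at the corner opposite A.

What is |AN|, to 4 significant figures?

70.45

The virtual corner opposite A is at (-62.40, -41.40). Since A1 is tangent to DN there, VN ⟂ DN and A1 meets GS tangentially, so VG is at right angles to GS, with radius 8.7, so the center V sits 8.7 in from both sides at V = (-53.70, -32.70). That places the tangent points at N = (-62.40, -32.70) on DN and G = (-53.70, -41.40) on GS. Then |AN| = |N − A| = 70.45.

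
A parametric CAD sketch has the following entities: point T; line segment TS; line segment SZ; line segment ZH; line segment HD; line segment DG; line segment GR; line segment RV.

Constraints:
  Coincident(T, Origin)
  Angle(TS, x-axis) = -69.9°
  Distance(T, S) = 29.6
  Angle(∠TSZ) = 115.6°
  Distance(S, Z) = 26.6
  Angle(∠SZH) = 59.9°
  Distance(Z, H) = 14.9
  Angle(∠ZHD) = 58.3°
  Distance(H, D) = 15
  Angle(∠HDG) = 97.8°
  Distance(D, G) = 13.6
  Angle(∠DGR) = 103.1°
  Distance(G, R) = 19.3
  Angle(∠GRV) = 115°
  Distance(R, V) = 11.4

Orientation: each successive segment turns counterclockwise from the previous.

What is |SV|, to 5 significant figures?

37.738

T is at the origin; TS runs at -69.9° with length 29.6, so S = (10.172, -27.797). ∠TSZ = 115.6° gives SZ at -5.5000° from the x-axis; with |SZ| = 26.6, Z = (36.650, -30.347). ∠SZH = 59.9° gives ZH at 114.60° from the x-axis; with |ZH| = 14.9, H = (30.447, -16.799). ∠ZHD = 58.3° gives HD at -123.70° from the x-axis; with |HD| = 15.0, D = (22.125, -29.278). ∠HDG = 97.8° gives DG at -41.500° from the x-axis; with |DG| = 13.6, G = (32.310, -38.290). ∠DGR = 103.1° gives GR at 35.400° from the x-axis; with |GR| = 19.3, R = (48.042, -27.110). ∠GRV = 115.0° gives RV at 100.40° from the x-axis; with |RV| = 11.4, V = (45.984, -15.897). Then |SV| = |V − S| = 37.738.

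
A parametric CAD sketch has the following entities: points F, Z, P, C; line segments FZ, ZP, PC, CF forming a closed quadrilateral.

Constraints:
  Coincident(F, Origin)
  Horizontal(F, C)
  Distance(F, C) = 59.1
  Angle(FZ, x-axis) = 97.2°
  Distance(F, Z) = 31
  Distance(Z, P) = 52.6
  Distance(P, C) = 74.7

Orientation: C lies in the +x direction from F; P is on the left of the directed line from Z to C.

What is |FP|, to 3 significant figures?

76.4

Checks: |ZP| = 52.60 ✓; |PC| = 74.70 ✓.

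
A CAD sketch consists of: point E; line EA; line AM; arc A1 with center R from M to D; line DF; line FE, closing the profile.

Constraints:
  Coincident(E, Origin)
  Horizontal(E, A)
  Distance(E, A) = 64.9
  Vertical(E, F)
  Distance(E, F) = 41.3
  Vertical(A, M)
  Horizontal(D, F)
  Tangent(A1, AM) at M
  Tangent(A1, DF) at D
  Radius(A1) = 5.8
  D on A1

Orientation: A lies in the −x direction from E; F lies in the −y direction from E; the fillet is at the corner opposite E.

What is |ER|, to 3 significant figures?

68.9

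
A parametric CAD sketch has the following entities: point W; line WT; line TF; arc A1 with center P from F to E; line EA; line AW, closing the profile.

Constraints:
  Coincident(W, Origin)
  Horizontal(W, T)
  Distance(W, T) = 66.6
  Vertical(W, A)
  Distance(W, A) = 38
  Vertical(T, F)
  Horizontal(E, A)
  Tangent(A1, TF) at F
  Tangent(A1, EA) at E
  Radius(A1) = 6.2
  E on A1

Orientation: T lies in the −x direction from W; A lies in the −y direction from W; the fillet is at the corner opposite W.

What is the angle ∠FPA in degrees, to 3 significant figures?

174°

The virtual corner opposite W is at (-66.6, -38.0). A1 meets TF tangentially, so PF is at right angles to TF and the tangent condition forces PE to be normal to EA, with radius 6.2, so the center P sits 6.2 in from both sides at P = (-60.4, -31.8). That places the tangent points at F = (-66.6, -31.8) on TF and E = (-60.4, -38.0) on EA. Then cos ∠FPA = PF·PA / (|PF||PA|), giving 174°.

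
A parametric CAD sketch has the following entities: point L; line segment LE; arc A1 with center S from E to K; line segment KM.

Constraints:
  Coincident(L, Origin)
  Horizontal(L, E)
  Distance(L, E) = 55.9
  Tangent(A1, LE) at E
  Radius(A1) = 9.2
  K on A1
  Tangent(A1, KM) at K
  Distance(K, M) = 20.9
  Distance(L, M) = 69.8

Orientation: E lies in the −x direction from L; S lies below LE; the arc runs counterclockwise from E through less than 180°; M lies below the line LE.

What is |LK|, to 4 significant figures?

65.84

Checks: |SK| = 9.200 ✓; ∠(SK, KM) = 90.00° ✓; |KM| = 20.90 ✓; |LM| = 69.80 ✓.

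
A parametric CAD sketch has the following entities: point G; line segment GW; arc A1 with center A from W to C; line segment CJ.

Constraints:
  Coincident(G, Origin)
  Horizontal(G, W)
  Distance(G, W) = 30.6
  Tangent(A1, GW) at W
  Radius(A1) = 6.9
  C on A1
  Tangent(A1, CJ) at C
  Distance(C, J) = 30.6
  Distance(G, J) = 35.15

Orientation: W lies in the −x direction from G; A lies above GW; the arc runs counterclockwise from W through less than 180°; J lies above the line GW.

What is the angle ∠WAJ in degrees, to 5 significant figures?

145.44°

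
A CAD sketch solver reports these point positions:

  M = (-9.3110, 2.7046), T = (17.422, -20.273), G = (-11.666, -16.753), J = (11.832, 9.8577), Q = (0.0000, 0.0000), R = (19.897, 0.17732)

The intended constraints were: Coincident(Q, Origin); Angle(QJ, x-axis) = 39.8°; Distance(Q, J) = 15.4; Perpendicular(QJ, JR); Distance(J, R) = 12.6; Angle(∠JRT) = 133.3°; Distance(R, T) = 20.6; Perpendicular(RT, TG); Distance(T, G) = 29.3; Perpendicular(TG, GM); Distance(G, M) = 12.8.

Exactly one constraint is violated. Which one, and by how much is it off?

Distance(G, M) = 12.8 — off by 6.80.

Q = (0.00, 0.00) ✓; QJ at 39.80° ✓; |QJ| = 15.40 ✓; ∠(QJ, JR) = 90.00° ✓; |JR| = 12.60 ✓; ∠JRT = 133.3° ✓; |RT| = 20.60 ✓; ∠(RT, TG) = 90.00° ✓; |TG| = 29.30 ✓; ∠(TG, GM) = 90.00° ✓; |GM| = 19.60 ✗.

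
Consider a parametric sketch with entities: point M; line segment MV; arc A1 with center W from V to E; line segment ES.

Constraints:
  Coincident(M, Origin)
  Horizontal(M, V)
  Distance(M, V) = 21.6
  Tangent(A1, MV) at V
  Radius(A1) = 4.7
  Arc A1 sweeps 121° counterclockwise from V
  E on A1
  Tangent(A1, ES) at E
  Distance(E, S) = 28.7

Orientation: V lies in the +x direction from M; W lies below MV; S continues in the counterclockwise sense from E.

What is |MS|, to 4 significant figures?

45.31

M is at the origin; MV is horizontal with |MV| = 21.6 and V on the +x side, so V = (21.60, 0.000). Tangency of A1 to MV means the radius WV is perpendicular to MV, so W = V + (0, -4.7) = (21.60, -4.700). On A1, V sits at bearing 90° from W; a 121° counterclockwise sweep puts E at bearing 211°, so E = W + 4.7·(cos 211°, sin 211°) = (17.57, -7.121). Since A1 is tangent to ES there, WE ⟂ ES, so ES runs along (−sin 211°, cos 211°); with |ES| = 28.7, S = (32.35, -31.72). Then |MS| = |S − M| = 45.31.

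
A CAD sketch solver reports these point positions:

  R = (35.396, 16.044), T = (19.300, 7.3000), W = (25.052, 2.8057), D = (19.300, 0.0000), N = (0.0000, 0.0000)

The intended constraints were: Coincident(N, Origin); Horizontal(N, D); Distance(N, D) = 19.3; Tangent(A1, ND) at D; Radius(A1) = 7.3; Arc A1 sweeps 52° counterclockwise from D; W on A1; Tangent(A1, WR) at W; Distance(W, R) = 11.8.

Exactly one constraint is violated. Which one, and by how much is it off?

Distance(W, R) = 11.8 — off by 5.00.

N = (0.00, 0.00) ✓; N.y = 0.00, D.y = 0.00 ✓; |ND| = 19.30 ✓; ∠(TD, DN) = 90.00° ✓; |TD| = 7.300 ✓; bearing(T→W) − bearing(T→D) = 52.00° ✓; |TW| = 7.300 ✓; ∠(TW, WR) = 90.00° ✓; |WR| = 16.80 ✗.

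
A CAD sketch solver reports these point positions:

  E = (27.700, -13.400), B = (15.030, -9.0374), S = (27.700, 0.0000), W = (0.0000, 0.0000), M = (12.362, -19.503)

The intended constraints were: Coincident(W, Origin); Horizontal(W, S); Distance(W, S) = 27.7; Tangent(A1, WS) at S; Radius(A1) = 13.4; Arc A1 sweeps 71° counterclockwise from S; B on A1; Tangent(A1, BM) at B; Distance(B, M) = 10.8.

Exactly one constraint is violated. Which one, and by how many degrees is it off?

Tangent(A1, BM) at B — off by 4.70°.

W = (0.00, 0.00) ✓; W.y = 0.00, S.y = 0.00 ✓; |WS| = 27.70 ✓; ∠(ES, SW) = 90.00° ✓; |ES| = 13.40 ✓; bearing(E→B) − bearing(E→S) = 71.00° ✓; |EB| = 13.40 ✓; ∠(EB, BM) = 85.30° ✗; |BM| = 10.80 ✓.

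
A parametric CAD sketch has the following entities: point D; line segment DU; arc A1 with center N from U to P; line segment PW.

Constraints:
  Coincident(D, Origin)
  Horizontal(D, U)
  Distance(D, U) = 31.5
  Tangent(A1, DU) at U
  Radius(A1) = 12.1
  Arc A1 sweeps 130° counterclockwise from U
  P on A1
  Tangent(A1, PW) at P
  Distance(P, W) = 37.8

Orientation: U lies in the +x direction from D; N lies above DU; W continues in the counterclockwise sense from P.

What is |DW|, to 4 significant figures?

51.54

D is at the origin; DU is horizontal with |DU| = 31.5 and U on the +x side, so U = (31.50, 0.000). The tangent condition forces NU to be normal to DU, so N = U + (0, 12.1) = (31.50, 12.10). On A1, U sits at bearing -90° from N; a 130° counterclockwise sweep puts P at bearing 40°, so P = N + 12.1·(cos 40°, sin 40°) = (40.77, 19.88). Tangency of A1 to PW means the radius NP is perpendicular to PW, so PW runs along (−sin 40°, cos 40°); with |PW| = 37.8, W = (16.47, 48.83). Then |DW| = |W − D| = 51.54.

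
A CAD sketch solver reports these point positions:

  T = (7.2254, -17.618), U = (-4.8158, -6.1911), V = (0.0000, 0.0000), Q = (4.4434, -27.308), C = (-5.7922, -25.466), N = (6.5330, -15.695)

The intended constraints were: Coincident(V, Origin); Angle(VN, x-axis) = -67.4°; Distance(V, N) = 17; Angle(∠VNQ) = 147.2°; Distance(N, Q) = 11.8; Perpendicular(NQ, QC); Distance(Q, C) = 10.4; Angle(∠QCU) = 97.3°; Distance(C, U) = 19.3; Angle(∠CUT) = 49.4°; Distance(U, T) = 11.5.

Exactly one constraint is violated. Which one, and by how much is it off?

Distance(U, T) = 11.5 — off by 5.10.

V = (0.00, 0.00) ✓; VN at -67.40° ✓; |VN| = 17.00 ✓; ∠VNQ = 147.2° ✓; |NQ| = 11.80 ✓; ∠(NQ, QC) = 90.00° ✓; |QC| = 10.40 ✓; ∠QCU = 97.30° ✓; |CU| = 19.30 ✓; ∠CUT = 49.40° ✓; |UT| = 16.60 ✗.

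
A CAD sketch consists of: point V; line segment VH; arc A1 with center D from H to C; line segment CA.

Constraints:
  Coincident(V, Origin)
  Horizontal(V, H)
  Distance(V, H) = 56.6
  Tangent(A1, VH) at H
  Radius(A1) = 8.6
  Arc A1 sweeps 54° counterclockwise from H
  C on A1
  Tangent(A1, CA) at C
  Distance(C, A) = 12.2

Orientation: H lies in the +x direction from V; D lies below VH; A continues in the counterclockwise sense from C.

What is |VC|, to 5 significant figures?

49.769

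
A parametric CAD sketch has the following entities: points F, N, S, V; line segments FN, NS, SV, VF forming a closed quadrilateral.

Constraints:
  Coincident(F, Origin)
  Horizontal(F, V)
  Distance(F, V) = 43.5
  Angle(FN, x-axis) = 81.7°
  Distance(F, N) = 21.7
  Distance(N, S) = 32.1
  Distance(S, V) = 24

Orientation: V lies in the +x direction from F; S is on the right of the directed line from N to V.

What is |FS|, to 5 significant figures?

20.986

F is at the origin; FV is horizontal with |FV| = 43.5 and V in +x, so V = (43.5, 0). FN runs at 81.7° with |FN| = 21.7, so N = (3.1325, 21.473). S is determined by |NS| = 32.1 and |SV| = 24.0 together: it lies at the intersection of circle(N, 32.1) and circle(V, 24.0). With |NV| = 45.723, the foot of the radical line on NV is 27.831 from N and the perpendicular offset is √(32.1² − 27.831²) = 15.996. Taking the right-of-NV solution: S = (20.191, -5.7193).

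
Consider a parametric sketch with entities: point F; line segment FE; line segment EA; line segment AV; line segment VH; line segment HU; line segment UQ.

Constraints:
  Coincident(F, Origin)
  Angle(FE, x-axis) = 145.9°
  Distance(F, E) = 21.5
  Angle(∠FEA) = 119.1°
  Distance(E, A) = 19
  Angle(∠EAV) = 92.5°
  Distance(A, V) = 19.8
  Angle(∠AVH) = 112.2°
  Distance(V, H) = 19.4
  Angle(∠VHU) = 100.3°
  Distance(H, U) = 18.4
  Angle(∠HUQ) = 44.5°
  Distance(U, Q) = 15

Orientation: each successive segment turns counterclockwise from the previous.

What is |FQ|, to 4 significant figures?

17.20

F is at the origin; FE runs at 145.9° with length 21.5, so E = (-17.80, 12.05). ∠FEA = 119.1° gives EA at -153.2° from the x-axis; with |EA| = 19.0, A = (-34.76, 3.487). ∠EAV = 92.5° gives AV at -65.70° from the x-axis; with |AV| = 19.8, V = (-26.61, -14.56). ∠AVH = 112.2° gives VH at 2.100° from the x-axis; with |VH| = 19.4, H = (-7.227, -13.85). ∠VHU = 100.3° gives HU at 81.80° from the x-axis; with |HU| = 18.4, U = (-4.603, 4.364). ∠HUQ = 44.5° gives UQ at -142.7° from the x-axis; with |UQ| = 15.0, Q = (-16.54, -4.726). Then |FQ| = |Q − F| = 17.20.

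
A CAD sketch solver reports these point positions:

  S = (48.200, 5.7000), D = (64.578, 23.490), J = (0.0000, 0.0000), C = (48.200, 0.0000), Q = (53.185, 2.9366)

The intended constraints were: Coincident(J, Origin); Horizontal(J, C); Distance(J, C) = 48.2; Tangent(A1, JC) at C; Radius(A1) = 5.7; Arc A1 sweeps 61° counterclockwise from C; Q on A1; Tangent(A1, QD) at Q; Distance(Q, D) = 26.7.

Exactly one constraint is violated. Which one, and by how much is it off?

Distance(Q, D) = 26.7 — off by 3.20.

J = (0.00, 0.00) ✓; J.y = 0.00, C.y = 0.00 ✓; |JC| = 48.20 ✓; ∠(SC, CJ) = 90.00° ✓; |SC| = 5.700 ✓; bearing(S→Q) − bearing(S→C) = 61.00° ✓; |SQ| = 5.700 ✓; ∠(SQ, QD) = 90.00° ✓; |QD| = 23.50 ✗.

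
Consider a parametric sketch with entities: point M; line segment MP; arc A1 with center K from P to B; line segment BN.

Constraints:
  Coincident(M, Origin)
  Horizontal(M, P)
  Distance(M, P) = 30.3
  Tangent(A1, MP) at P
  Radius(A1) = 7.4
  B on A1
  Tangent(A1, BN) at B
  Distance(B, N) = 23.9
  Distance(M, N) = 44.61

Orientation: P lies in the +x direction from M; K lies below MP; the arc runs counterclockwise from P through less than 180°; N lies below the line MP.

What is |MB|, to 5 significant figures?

25.198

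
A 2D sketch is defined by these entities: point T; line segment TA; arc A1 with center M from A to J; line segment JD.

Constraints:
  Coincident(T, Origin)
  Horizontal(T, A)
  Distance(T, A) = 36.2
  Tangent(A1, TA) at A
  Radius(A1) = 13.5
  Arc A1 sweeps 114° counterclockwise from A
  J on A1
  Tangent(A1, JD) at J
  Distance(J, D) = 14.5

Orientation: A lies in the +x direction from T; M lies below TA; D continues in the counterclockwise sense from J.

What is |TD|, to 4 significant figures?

43.88

T is at the origin; TA is horizontal with |TA| = 36.2 and A on the +x side, so A = (36.20, 0.000). The tangent condition forces MA to be normal to TA, so M = A + (0, -13.5) = (36.20, -13.50). On A1, A sits at bearing 90° from M; a 114° counterclockwise sweep puts J at bearing 204°, so J = M + 13.5·(cos 204°, sin 204°) = (23.87, -18.99). A1 meets JD tangentially, so MJ is at right angles to JD, so JD runs along (−sin 204°, cos 204°); with |JD| = 14.5, D = (29.76, -32.24). Then |TD| = |D − T| = 43.88.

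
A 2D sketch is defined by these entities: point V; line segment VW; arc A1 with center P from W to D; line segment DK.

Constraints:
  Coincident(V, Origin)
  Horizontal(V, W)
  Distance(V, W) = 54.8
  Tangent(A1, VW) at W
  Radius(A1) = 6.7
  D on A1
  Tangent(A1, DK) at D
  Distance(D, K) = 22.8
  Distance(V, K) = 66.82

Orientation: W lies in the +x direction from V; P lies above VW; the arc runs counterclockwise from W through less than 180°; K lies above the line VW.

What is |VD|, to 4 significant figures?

61.90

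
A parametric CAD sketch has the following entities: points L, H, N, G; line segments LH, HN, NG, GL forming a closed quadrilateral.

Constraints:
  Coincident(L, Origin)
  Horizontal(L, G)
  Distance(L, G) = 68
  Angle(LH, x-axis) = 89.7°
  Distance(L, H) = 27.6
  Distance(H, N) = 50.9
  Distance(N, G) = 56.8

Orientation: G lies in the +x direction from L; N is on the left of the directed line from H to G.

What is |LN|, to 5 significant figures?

68.599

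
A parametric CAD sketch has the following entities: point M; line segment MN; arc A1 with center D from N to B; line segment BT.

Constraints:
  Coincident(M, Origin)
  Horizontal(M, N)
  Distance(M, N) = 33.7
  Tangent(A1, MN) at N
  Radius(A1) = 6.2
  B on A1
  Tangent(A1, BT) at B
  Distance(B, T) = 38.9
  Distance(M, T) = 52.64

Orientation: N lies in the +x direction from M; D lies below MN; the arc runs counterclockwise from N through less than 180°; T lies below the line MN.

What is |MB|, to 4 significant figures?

28.18

M is at the origin; MN is horizontal with |MN| = 33.7 and N on the +x side, so N = (33.70, 0.000). The tangent condition forces DN to be normal to MN, so D = N + (0, -6.2) = (33.70, -6.200). Since DB ⟂ BT (tangency), |DT| = √(6.2² + 38.9²) = 39.39 regardless of where B sits on A1. So T lies on both circle(M, 52.64) and circle(D, 39.39); the below-MN intersection is T = (27.22, -45.05). B is the foot of the tangent from T: B = (27.50, -6.156).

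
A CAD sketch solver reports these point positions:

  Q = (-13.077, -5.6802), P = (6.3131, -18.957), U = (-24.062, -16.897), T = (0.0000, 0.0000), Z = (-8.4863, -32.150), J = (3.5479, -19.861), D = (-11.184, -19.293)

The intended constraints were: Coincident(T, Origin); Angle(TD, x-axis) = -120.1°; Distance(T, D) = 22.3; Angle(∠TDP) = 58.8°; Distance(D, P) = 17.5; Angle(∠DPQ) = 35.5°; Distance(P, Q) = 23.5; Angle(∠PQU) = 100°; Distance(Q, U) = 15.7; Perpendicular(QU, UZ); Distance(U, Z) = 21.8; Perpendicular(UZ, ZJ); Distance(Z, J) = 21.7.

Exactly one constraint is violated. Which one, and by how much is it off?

Distance(Z, J) = 21.7 — off by 4.50.

T = (0.00, 0.00) ✓; TD at -120.1° ✓; |TD| = 22.30 ✓; ∠TDP = 58.80° ✓; |DP| = 17.50 ✓; ∠DPQ = 35.50° ✓; |PQ| = 23.50 ✓; ∠PQU = 100.0° ✓; |QU| = 15.70 ✓; ∠(QU, UZ) = 90.00° ✓; |UZ| = 21.80 ✓; ∠(UZ, ZJ) = 90.00° ✓; |ZJ| = 17.20 ✗.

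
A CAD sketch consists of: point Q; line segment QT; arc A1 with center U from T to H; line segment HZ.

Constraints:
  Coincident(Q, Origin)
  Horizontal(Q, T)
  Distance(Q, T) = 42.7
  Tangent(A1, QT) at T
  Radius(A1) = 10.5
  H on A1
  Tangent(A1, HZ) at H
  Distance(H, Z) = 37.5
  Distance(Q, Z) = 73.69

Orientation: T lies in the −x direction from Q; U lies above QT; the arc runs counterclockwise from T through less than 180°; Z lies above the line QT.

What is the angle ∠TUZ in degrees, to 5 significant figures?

158.49°

Checks: Q.y = 0.00, T.y = 0.00 ✓; |UH| = 10.50 ✓; ∠(UH, HZ) = 90.00° ✓; |HZ| = 37.50 ✓; |QZ| = 73.69 ✓.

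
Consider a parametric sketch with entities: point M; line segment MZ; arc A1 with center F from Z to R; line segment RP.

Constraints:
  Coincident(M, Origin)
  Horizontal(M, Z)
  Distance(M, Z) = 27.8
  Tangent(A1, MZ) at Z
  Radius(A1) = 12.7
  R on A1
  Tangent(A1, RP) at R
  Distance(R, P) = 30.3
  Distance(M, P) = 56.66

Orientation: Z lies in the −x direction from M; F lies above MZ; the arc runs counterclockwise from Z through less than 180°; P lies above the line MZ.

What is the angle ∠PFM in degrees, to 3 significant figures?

127°

M is at the origin; MZ is horizontal with |MZ| = 27.8 and Z on the −x side, so Z = (-27.8, 0.00). Tangency of A1 to MZ means the radius FZ is perpendicular to MZ, so F = Z + (0, 12.7) = (-27.8, 12.7). Since FR ⟂ RP (tangency), |FP| = √(12.7² + 30.3²) = 32.9 regardless of where R sits on A1. So P lies on both circle(M, 56.66) and circle(F, 32.9); the above-MZ intersection is P = (-34.6, 44.8). R is the foot of the tangent from P: R = (-17.4, 19.9).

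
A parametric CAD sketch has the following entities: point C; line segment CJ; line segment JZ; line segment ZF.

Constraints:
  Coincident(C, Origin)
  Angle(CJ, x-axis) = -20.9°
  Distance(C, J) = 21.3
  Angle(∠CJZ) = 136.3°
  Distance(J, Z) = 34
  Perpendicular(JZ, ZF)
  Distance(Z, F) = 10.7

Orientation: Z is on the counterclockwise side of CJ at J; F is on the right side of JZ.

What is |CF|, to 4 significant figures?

55.55

C is at the origin; CJ runs at -20.9° with length 21.3, so J = 21.3·(cos -20.9°, sin -20.9°) = (19.90, -7.599). ∠CJZ = 136.3°, so JZ runs at -20.9° + (180° − 136.3°) = 22.80° from the x-axis; with |JZ| = 34.0, Z = J + 34.0·(cos 22.80°, sin 22.80°) = (51.24, 5.577). The perpendicularity gives ZF at right angles to JZ; with |ZF| = 10.7 on the right of JZ, F = Z + 10.7·(0.3875, -0.9219) = (55.39, -4.287). Then |CF| = |F − C| = 55.55.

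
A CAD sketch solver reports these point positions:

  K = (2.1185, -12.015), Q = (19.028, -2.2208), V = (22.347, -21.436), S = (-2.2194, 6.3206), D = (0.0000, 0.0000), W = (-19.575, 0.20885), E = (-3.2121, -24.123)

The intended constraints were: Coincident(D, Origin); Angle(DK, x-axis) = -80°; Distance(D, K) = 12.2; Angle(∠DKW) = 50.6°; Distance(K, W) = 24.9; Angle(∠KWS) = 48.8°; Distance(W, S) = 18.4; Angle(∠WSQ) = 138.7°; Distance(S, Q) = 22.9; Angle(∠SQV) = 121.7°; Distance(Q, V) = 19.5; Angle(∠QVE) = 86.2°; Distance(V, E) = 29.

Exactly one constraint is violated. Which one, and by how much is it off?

Distance(V, E) = 29 — off by 3.30.

D = (0.00, 0.00) ✓; DK at -80.00° ✓; |DK| = 12.20 ✓; ∠DKW = 50.60° ✓; |KW| = 24.90 ✓; ∠KWS = 48.80° ✓; |WS| = 18.40 ✓; ∠WSQ = 138.7° ✓; |SQ| = 22.90 ✓; ∠SQV = 121.7° ✓; |QV| = 19.50 ✓; ∠QVE = 86.20° ✓; |VE| = 25.70 ✗.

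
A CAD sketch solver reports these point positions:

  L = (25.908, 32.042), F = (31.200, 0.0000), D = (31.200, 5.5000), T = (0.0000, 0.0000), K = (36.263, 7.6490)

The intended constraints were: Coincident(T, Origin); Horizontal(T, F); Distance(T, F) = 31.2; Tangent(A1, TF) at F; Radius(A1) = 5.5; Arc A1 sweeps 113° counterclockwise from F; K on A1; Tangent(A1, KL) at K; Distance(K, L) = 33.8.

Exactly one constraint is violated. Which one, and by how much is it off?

Distance(K, L) = 33.8 — off by 7.30.

T = (0.00, 0.00) ✓; T.y = 0.00, F.y = 0.00 ✓; |TF| = 31.20 ✓; ∠(DF, FT) = 90.00° ✓; |DF| = 5.500 ✓; bearing(D→K) − bearing(D→F) = 113.0° ✓; |DK| = 5.500 ✓; ∠(DK, KL) = 90.00° ✓; |KL| = 26.50 ✗.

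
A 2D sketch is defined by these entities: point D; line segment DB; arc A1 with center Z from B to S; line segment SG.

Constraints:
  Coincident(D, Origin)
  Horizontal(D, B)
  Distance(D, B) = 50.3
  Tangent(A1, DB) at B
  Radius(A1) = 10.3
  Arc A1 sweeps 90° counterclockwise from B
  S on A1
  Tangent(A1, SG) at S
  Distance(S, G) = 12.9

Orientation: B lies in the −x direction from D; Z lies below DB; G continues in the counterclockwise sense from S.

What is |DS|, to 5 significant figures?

61.469

The tangent condition forces ZB to be normal to DB, so Z = B + (0, -10.3) = (-50.300, -10.300). On A1, B sits at bearing 90° from Z; a 90° counterclockwise sweep puts S at bearing 180°, so S = Z + 10.3·(cos 180°, sin 180°) = (-60.600, -10.300). Then |DS| = |S − D| = 61.469.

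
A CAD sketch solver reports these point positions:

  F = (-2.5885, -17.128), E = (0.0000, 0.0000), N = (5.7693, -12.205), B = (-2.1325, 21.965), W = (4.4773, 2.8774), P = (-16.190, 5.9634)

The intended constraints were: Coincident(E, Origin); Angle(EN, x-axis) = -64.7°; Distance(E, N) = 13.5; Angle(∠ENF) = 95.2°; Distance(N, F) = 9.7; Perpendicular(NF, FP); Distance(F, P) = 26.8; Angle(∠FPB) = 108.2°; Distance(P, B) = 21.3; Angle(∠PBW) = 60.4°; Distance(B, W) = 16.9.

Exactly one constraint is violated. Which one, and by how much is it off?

Distance(B, W) = 16.9 — off by 3.30.

E = (0.00, 0.00) ✓; EN at -64.70° ✓; |EN| = 13.50 ✓; ∠ENF = 95.20° ✓; |NF| = 9.700 ✓; ∠(NF, FP) = 90.00° ✓; |FP| = 26.80 ✓; ∠FPB = 108.2° ✓; |PB| = 21.30 ✓; ∠PBW = 60.40° ✓; |BW| = 20.20 ✗.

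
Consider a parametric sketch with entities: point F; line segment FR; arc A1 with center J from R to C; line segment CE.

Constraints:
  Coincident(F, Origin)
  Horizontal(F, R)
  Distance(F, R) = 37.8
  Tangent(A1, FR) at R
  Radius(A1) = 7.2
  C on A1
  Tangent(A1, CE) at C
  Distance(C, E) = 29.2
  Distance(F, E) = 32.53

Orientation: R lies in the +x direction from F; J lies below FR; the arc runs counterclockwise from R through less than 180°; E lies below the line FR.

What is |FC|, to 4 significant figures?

31.87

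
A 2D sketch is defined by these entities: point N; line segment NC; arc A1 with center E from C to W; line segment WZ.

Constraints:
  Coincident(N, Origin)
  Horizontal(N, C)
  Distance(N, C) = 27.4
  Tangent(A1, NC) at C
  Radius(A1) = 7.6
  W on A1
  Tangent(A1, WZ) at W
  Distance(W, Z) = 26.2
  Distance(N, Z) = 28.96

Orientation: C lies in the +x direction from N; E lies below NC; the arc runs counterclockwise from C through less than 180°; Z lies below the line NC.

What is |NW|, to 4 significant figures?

21.03

Checks: |EW| = 7.600 ✓; ∠(EW, WZ) = 90.00° ✓; |WZ| = 26.20 ✓; |NZ| = 28.96 ✓.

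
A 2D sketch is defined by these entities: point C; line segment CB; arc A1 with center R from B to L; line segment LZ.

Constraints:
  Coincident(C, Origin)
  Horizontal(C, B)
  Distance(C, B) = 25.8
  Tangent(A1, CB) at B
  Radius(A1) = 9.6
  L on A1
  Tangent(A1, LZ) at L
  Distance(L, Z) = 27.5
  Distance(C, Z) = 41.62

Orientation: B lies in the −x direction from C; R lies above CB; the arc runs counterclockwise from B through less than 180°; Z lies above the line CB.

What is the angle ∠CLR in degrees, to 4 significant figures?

144.6°

Checks: |RL| = 9.600 ✓; ∠(RL, LZ) = 90.00° ✓; |LZ| = 27.50 ✓; |CZ| = 41.62 ✓.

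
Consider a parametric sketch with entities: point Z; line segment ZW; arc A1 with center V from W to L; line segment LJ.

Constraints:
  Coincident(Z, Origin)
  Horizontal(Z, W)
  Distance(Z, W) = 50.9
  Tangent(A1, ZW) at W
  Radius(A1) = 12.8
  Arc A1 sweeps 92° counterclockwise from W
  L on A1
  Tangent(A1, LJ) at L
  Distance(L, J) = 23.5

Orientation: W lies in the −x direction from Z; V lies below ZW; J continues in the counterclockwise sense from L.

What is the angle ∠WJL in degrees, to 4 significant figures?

20.05°

Z is at the origin; Z and W share the same y with |ZW| = 50.9 and W on the −x side, so W = (-50.90, 0.000). The tangent condition forces VW to be normal to ZW, so V = W + (0, -12.8) = (-50.90, -12.80). On A1, W sits at bearing 90° from V; a 92° counterclockwise sweep puts L at bearing 182°, so L = V + 12.8·(cos 182°, sin 182°) = (-63.69, -13.25). A1 meets LJ tangentially, so VL is at right angles to LJ, so LJ runs along (−sin 182°, cos 182°); with |LJ| = 23.5, J = (-62.87, -36.73). Then cos ∠WJL = JW·JL / (|JW||JL|), giving 20.05°.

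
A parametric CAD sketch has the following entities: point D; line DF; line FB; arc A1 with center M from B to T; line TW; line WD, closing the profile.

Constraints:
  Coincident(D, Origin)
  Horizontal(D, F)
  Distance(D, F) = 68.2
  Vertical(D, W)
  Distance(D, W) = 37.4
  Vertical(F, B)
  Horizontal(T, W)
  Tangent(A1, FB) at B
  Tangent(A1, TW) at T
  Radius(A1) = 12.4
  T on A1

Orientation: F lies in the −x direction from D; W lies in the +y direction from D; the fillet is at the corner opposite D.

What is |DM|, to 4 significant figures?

61.14

DW is vertical with |DW| = 37.4 and W on the +y side, so W = (0.000, 37.40). The virtual corner opposite D is at (-68.20, 37.40). Since A1 is tangent to FB there, MB ⟂ FB and since A1 is tangent to TW there, MT ⟂ TW, with radius 12.4, so the center M sits 12.4 in from both sides at M = (-55.80, 25.00). Then |DM| = |M − D| = 61.14.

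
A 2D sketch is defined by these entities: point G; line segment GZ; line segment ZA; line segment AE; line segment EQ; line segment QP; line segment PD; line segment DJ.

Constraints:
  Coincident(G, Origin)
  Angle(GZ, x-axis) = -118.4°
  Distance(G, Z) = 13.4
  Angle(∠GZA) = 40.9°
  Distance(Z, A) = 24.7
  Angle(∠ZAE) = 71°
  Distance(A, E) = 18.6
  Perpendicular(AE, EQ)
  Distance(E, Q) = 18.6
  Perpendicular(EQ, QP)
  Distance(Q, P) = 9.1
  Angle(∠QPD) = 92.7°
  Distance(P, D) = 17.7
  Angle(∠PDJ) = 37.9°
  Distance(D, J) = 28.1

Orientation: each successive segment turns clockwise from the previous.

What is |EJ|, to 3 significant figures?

23.8

G is at the origin; GZ runs at -118.4° with length 13.4, so Z = (-6.37, -11.8). ∠GZA = 40.9° gives ZA at 102° from the x-axis; with |ZA| = 24.7, A = (-11.7, 12.3). ∠ZAE = 71.0° gives AE at -6.50° from the x-axis; with |AE| = 18.6, E = (6.76, 10.2). The perpendicularity gives EQ at right angles to AE, so EQ runs at -96.5°; with |EQ| = 18.6, Q = (4.66, -8.26). EQ ⟂ QP, so QP runs at 174°; with |QP| = 9.1, P = (-4.39, -7.23). ∠QPD = 92.7° gives PD at 86.2° from the x-axis; with |PD| = 17.7, D = (-3.21, 10.4). ∠PDJ = 37.9° gives DJ at -55.9° from the x-axis; with |DJ| = 28.1, J = (12.5, -12.8). Then |EJ| = |J − E| = 23.8.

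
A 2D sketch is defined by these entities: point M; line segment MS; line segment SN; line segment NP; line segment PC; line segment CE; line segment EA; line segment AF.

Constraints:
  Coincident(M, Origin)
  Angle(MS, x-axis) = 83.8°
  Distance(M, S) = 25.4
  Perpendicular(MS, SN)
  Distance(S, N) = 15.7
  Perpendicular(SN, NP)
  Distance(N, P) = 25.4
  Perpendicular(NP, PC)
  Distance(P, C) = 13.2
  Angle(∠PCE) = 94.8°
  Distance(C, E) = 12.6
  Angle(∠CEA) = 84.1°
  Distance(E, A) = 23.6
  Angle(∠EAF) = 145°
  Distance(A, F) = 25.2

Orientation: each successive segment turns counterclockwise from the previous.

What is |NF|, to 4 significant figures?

40.92

M is at the origin; MS runs at 83.8° with length 25.4, so S = (2.743, 25.25). MS is perpendicular to SN, so SN runs at 173.8°; with |SN| = 15.7, N = (-12.86, 26.95). SN is perpendicular to NP, so NP runs at -96.20°; with |NP| = 25.4, P = (-15.61, 1.696). The perpendicularity gives PC at right angles to NP, so PC runs at -6.200°; with |PC| = 13.2, C = (-2.485, 0.2700). ∠PCE = 94.8° gives CE at 79.00° from the x-axis; with |CE| = 12.6, E = (-0.08118, 12.64). ∠CEA = 84.1° gives EA at 174.9° from the x-axis; with |EA| = 23.6, A = (-23.59, 14.74). ∠EAF = 145.0° gives AF at -150.1° from the x-axis; with |AF| = 25.2, F = (-45.43, 2.175). Then |NF| = |F − N| = 40.92.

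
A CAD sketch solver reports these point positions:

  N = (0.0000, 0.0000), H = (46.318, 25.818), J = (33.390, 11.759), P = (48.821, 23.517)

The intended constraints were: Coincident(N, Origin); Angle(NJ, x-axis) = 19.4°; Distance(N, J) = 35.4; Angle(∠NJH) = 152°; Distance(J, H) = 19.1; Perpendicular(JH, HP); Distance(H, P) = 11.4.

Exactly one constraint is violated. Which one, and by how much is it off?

Distance(H, P) = 11.4 — off by 8.00.

N = (0.00, 0.00) ✓; NJ at 19.40° ✓; |NJ| = 35.40 ✓; ∠NJH = 152.0° ✓; |JH| = 19.10 ✓; ∠(JH, HP) = 89.99° ✓; |HP| = 3.400 ✗.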